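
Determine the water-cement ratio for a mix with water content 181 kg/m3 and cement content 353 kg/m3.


w/c = water / cement
w/c = 181 / 353 = 0.513

0.513


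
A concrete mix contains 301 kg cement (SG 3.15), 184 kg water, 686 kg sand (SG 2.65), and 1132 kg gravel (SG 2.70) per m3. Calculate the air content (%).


Vol cement = 301 / (3.15 * 1000) = 0.095556 m3
Vol water = 184 / 1000 = 0.184 m3
Vol sand = 686 / (2.65 * 1000) = 0.258868 m3
Vol gravel = 1132 / (2.70 * 1000) = 0.419259 m3
Total solid + water volume = 0.957683 m3
Air = (1 - 0.957683) * 100 = 4.23%

4.23


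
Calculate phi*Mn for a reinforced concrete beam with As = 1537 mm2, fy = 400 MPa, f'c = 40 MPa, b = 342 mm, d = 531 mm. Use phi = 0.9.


a = As * fy / (0.85 * f'c * b)
= 1537 * 400 / (0.85 * 40 * 342)
= 52.8724 mm
Mn = As * fy * (d - a/2) / 10^6
= 310.2058 kN-m
phi*Mn = 0.9 * 310.2058 = 279.19 kN-m

279.19


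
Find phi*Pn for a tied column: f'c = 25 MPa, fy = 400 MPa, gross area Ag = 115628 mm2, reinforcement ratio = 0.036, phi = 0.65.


Ast = rho * Ag = 0.036 * 115628 = 4162.608 mm2
phi*Pn = 0.65 * 0.80 * (0.85 * 25 * (115628 - 4162.608) + 400 * 4162.608) / 1000
= 2097.52 kN

2097.52


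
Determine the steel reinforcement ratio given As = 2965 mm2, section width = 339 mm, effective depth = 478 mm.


rho = As / (b * d)
= 2965 / (339 * 478)
= 0.0183

0.0183


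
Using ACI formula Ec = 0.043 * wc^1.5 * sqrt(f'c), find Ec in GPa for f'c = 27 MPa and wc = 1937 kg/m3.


Ec = 0.043 * 1937^1.5 * sqrt(27) / 1000
= 19.05 GPa

19.05


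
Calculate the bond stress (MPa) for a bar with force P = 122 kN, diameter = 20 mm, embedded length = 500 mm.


u = P / (pi * db * ld)
= 122 * 1000 / (pi * 20 * 500)
= 3.883 MPa

3.883


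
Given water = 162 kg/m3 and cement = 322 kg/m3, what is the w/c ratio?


w/c = water / cement
w/c = 162 / 322 = 0.503

0.503


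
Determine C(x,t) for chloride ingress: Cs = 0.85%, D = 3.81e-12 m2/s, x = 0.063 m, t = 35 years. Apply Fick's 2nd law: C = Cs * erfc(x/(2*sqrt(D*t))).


t_seconds = 35 * 365.25 * 24 * 3600 = 1104516000.0 s
arg = 0.063 / (2 * sqrt(3.81e-12 * 1104516000.0))
= 0.4856
erfc(0.4856) = 0.4923
C = 0.85 * 0.4923 = 0.4184%

0.4184


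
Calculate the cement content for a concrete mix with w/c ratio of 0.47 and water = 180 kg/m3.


Cement = water / (w/c)
= 180 / 0.47
= 383.0 kg/m3

383.0


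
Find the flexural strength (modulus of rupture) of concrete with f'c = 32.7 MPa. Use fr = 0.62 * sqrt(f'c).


fr = 0.62 * sqrt(32.7)
= 3.545 MPa

3.545


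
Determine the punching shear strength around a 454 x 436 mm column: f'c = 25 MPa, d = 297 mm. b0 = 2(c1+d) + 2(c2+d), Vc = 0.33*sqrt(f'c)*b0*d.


b0 = 2*(454 + 297) + 2*(436 + 297) = 2968 mm
Vc = 0.33 * sqrt(25) * 2968 * 297 / 1000
= 1454.47 kN

1454.47


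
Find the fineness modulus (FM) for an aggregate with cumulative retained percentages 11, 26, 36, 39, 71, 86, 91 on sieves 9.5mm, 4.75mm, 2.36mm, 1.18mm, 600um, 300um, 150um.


FM = sum(cumulative % retained) / 100
= 360 / 100
= 3.6

3.6


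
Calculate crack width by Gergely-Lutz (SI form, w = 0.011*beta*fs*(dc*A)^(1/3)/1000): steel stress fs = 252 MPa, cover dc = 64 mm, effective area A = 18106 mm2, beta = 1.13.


w = 0.011 * beta * fs * (dc * A)^(1/3) / 1000
= 0.011 * 1.13 * 252 * (64 * 18106)^(1/3) / 1000
= 0.329 mm

0.329


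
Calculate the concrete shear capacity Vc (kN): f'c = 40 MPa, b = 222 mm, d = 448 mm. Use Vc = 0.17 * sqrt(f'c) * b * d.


Vc = 0.17 * sqrt(40) * 222 * 448 / 1000
= 106.93 kN

106.93


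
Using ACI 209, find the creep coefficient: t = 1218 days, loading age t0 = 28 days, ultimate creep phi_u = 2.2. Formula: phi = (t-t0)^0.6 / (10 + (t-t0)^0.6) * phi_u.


dt = 1218 - 28 = 1190
phi = 1190^0.6 / (10 + 1190^0.6) * 2.2
= 1.925

1.925


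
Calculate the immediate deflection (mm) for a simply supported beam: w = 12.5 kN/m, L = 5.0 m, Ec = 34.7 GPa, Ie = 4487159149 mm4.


Convert: L = 5.0 m = 5000 mm, Ec = 34.7 GPa = 34700 MPa
delta = 5 * 12.5 * 5000^4 / (384 * 34700 * 4487159149)
= 0.65 mm

0.65


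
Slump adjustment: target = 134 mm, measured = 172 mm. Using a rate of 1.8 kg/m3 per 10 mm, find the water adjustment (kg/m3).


Difference = 134 - 172 = -38 mm
Water adjustment = -38 * 1.8 / 10 = -6.8 kg/m3

-6.8


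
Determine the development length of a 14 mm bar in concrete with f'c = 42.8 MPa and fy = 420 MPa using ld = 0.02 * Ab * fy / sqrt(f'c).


Ab = pi * 14^2 / 4 = 153.938 mm2
ld = 0.02 * 153.938 * 420 / sqrt(42.8)
= 197.7 mm

197.7


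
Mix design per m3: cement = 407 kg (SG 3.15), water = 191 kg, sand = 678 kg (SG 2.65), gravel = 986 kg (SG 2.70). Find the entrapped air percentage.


Vol cement = 407 / (3.15 * 1000) = 0.129206 m3
Vol water = 191 / 1000 = 0.191 m3
Vol sand = 678 / (2.65 * 1000) = 0.255849 m3
Vol gravel = 986 / (2.70 * 1000) = 0.365185 m3
Total solid + water volume = 0.941241 m3
Air = (1 - 0.941241) * 100 = 5.88%

5.88


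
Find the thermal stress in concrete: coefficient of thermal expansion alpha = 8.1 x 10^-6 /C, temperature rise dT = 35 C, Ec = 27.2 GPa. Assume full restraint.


sigma = alpha * dT * Ec
= 8.1e-6 * 35 * 27.2 * 1000
= 7.711 MPa

7.711


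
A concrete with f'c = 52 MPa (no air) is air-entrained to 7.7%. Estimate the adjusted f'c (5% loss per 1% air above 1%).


Strength loss = (7.7 - 1) * 5 = 33.5%
f'c = 52 * (1 - 33.5/100)
= 34.58 MPa

34.58


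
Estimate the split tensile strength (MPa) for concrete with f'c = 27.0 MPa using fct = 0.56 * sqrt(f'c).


fct = 0.56 * sqrt(27.0)
= 0.56 * 5.196
= 2.91 MPa

2.91


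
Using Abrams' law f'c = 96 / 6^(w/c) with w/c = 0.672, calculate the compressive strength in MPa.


f'c = 96 / 6^0.672
= 96 / 3.334
= 28.8 MPa

28.8


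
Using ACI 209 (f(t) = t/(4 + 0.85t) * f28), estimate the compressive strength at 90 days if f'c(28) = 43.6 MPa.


f(90) = 90 / (4 + 0.85 * 90) * 43.6
= 90 / 80.5 * 43.6
= 48.75 MPa

48.75


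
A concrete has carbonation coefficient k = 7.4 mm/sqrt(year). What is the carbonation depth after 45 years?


depth = k * sqrt(t)
= 7.4 * sqrt(45)
= 49.64 mm

49.64


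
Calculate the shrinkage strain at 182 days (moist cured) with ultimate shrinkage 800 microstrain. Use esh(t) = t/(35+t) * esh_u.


esh(182) = 182 / (35 + 182) * 800
= 182 / 217 * 800
= 671.0 microstrain

671.0


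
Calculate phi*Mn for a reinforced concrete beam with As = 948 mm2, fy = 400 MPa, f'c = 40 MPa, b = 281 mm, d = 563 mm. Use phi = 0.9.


a = As * fy / (0.85 * f'c * b)
= 948 * 400 / (0.85 * 40 * 281)
= 39.6902 mm
Mn = As * fy * (d - a/2) / 10^6
= 205.9643 kN-m
phi*Mn = 0.9 * 205.9643 = 185.37 kN-m

185.37


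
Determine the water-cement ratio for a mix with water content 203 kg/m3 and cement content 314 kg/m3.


w/c = water / cement
w/c = 203 / 314 = 0.646

0.646


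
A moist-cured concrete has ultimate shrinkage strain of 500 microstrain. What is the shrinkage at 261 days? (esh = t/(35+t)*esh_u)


esh(261) = 261 / (35 + 261) * 500
= 261 / 296 * 500
= 440.9 microstrain

440.9


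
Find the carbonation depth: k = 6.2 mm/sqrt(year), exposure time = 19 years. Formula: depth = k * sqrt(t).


depth = k * sqrt(t)
= 6.2 * sqrt(19)
= 27.03 mm

27.03


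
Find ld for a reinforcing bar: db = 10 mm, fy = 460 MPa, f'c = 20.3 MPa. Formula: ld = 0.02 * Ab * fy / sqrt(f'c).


Ab = pi * 10^2 / 4 = 78.54 mm2
ld = 0.02 * 78.54 * 460 / sqrt(20.3)
= 160.4 mm

160.4


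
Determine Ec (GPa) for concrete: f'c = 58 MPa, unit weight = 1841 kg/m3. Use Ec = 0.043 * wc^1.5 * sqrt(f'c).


Ec = 0.043 * 1841^1.5 * sqrt(58) / 1000
= 25.87 GPa

25.87


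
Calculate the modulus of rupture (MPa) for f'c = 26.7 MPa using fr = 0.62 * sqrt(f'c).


fr = 0.62 * sqrt(26.7)
= 3.204 MPa

3.204


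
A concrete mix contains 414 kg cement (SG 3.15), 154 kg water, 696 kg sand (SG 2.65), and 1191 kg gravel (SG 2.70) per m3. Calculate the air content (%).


Vol cement = 414 / (3.15 * 1000) = 0.131429 m3
Vol water = 154 / 1000 = 0.154 m3
Vol sand = 696 / (2.65 * 1000) = 0.262642 m3
Vol gravel = 1191 / (2.70 * 1000) = 0.441111 m3
Total solid + water volume = 0.989181 m3
Air = (1 - 0.989181) * 100 = 1.08%

1.08


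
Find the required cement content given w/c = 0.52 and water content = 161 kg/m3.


Cement = water / (w/c)
= 161 / 0.52
= 309.6 kg/m3

309.6


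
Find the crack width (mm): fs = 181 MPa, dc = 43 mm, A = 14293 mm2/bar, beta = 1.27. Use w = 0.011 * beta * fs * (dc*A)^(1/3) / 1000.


w = 0.011 * beta * fs * (dc * A)^(1/3) / 1000
= 0.011 * 1.27 * 181 * (43 * 14293)^(1/3) / 1000
= 0.215 mm

0.215


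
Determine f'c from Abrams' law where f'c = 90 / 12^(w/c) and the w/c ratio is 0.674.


f'c = 90 / 12^0.674
= 90 / 5.338
= 16.86 MPa

16.86


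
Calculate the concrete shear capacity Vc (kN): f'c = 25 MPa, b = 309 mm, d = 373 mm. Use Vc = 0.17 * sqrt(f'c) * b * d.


Vc = 0.17 * sqrt(25) * 309 * 373 / 1000
= 97.97 kN

97.97


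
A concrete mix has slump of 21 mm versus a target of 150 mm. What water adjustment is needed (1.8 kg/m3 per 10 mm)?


Difference = 150 - 21 = 129 mm
Water adjustment = 129 * 1.8 / 10 = 23.2 kg/m3

23.2


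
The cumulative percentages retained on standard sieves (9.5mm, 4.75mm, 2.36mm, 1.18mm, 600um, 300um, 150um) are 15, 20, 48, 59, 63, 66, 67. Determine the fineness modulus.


FM = sum(cumulative % retained) / 100
= 338 / 100
= 3.38

3.38


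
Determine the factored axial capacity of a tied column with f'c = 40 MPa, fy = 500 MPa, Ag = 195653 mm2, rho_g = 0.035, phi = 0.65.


Ast = rho * Ag = 0.035 * 195653 = 6847.855 mm2
phi*Pn = 0.65 * 0.80 * (0.85 * 40 * (195653 - 6847.855) + 500 * 6847.855) / 1000
= 5118.52 kN

5118.52


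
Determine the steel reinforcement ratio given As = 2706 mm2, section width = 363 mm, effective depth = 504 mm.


rho = As / (b * d)
= 2706 / (363 * 504)
= 0.0148

0.0148


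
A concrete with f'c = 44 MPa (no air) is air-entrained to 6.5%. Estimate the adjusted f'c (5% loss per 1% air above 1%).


Strength loss = (6.5 - 1) * 5 = 27.5%
f'c = 44 * (1 - 27.5/100)
= 31.9 MPa

31.9


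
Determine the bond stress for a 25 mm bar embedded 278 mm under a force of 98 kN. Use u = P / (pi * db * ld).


u = P / (pi * db * ld)
= 98 * 1000 / (pi * 25 * 278)
= 4.488 MPa

4.488


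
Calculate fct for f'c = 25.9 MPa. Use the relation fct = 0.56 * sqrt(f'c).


fct = 0.56 * sqrt(25.9)
= 0.56 * 5.089
= 2.85 MPa

2.85


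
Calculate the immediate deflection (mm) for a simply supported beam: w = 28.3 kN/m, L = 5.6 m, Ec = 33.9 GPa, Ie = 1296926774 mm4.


Convert: L = 5.6 m = 5600 mm, Ec = 33.9 GPa = 33900 MPa
delta = 5 * 28.3 * 5600^4 / (384 * 33900 * 1296926774)
= 8.24 mm

8.24


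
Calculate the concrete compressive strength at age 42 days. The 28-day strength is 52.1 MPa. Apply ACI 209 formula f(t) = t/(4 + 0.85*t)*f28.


f(42) = 42 / (4 + 0.85 * 42) * 52.1
= 42 / 39.7 * 52.1
= 55.12 MPa

55.12


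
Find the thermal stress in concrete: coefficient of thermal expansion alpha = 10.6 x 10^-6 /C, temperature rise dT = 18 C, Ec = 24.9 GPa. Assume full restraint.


sigma = alpha * dT * Ec
= 10.6e-6 * 18 * 24.9 * 1000
= 4.751 MPa

4.751


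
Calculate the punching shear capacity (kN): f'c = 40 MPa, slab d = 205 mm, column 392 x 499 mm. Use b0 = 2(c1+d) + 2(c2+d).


b0 = 2*(392 + 205) + 2*(499 + 205) = 2602 mm
Vc = 0.33 * sqrt(40) * 2602 * 205 / 1000
= 1113.28 kN

1113.28


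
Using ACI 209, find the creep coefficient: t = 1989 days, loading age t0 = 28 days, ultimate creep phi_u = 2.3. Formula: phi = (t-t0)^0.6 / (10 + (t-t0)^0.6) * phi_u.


dt = 1989 - 28 = 1961
phi = 1961^0.6 / (10 + 1961^0.6) * 2.3
= 2.08

2.08


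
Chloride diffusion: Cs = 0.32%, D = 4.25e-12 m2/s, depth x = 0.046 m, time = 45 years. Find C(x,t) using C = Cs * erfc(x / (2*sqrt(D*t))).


t_seconds = 45 * 365.25 * 24 * 3600 = 1420092000.0 s
arg = 0.046 / (2 * sqrt(4.25e-12 * 1420092000.0))
= 0.2961
erfc(0.2961) = 0.6754
C = 0.32 * 0.6754 = 0.2161%

0.2161


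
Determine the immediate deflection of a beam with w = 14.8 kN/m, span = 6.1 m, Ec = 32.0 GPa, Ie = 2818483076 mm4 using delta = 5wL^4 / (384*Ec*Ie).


Convert: L = 6.1 m = 6100 mm, Ec = 32.0 GPa = 32000 MPa
delta = 5 * 14.8 * 6100^4 / (384 * 32000 * 2818483076)
= 2.96 mm

2.96


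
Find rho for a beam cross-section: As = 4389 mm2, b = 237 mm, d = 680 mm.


rho = As / (b * d)
= 4389 / (237 * 680)
= 0.0272

0.0272


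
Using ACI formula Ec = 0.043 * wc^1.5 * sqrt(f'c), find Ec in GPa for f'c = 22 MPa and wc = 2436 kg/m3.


Ec = 0.043 * 2436^1.5 * sqrt(22) / 1000
= 24.25 GPa

24.25


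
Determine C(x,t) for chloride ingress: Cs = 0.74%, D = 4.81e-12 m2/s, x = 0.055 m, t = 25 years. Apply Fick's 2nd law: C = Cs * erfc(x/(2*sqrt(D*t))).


t_seconds = 25 * 365.25 * 24 * 3600 = 788940000.0 s
arg = 0.055 / (2 * sqrt(4.81e-12 * 788940000.0))
= 0.4464
erfc(0.4464) = 0.5278
C = 0.74 * 0.5278 = 0.3906%

0.3906


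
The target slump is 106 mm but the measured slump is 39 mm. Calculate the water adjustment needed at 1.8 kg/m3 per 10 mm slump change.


Difference = 106 - 39 = 67 mm
Water adjustment = 67 * 1.8 / 10 = 12.1 kg/m3

12.1


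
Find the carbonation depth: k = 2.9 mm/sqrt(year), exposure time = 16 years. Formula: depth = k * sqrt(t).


depth = k * sqrt(t)
= 2.9 * sqrt(16)
= 11.6 mm

11.6


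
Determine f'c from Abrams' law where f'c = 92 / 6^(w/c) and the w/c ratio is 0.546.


f'c = 92 / 6^0.546
= 92 / 2.66
= 34.59 MPa

34.59


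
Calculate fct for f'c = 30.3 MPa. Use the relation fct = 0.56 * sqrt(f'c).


fct = 0.56 * sqrt(30.3)
= 0.56 * 5.505
= 3.083 MPa

3.083


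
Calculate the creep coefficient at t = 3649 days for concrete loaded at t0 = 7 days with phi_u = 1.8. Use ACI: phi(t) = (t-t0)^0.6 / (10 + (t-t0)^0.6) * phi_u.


dt = 3649 - 7 = 3642
phi = 3642^0.6 / (10 + 3642^0.6) * 1.8
= 1.678

1.678


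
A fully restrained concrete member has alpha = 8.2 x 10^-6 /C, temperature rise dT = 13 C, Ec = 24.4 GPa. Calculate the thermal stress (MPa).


sigma = alpha * dT * Ec
= 8.2e-6 * 13 * 24.4 * 1000
= 2.601 MPa

2.601


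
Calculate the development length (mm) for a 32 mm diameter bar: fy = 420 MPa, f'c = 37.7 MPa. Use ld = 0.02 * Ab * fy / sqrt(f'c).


Ab = pi * 32^2 / 4 = 804.248 mm2
ld = 0.02 * 804.248 * 420 / sqrt(37.7)
= 1100.3 mm

1100.3


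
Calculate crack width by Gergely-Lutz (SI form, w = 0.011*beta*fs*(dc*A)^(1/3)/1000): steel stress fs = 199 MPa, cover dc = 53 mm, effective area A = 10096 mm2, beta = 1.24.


w = 0.011 * beta * fs * (dc * A)^(1/3) / 1000
= 0.011 * 1.24 * 199 * (53 * 10096)^(1/3) / 1000
= 0.22 mm

0.22


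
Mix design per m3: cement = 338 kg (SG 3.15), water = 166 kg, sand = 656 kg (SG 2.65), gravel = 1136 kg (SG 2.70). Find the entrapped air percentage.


Vol cement = 338 / (3.15 * 1000) = 0.107302 m3
Vol water = 166 / 1000 = 0.166 m3
Vol sand = 656 / (2.65 * 1000) = 0.247547 m3
Vol gravel = 1136 / (2.70 * 1000) = 0.420741 m3
Total solid + water volume = 0.941589 m3
Air = (1 - 0.941589) * 100 = 5.84%

5.84


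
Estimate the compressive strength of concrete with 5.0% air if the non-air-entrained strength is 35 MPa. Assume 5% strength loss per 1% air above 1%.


Strength loss = (5.0 - 1) * 5 = 20.0%
f'c = 35 * (1 - 20.0/100)
= 28.0 MPa

28.0


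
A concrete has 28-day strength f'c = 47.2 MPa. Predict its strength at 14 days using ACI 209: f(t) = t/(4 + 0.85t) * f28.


f(14) = 14 / (4 + 0.85 * 14) * 47.2
= 14 / 15.9 * 47.2
= 41.56 MPa

41.56


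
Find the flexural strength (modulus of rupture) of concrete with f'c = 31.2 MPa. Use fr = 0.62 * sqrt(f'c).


fr = 0.62 * sqrt(31.2)
= 3.463 MPa

3.463


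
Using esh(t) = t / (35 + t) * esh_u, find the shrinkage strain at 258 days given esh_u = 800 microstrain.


esh(258) = 258 / (35 + 258) * 800
= 258 / 293 * 800
= 704.4 microstrain

704.4


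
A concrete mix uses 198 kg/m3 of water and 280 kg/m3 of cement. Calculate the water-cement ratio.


w/c = water / cement
w/c = 198 / 280 = 0.707

0.707


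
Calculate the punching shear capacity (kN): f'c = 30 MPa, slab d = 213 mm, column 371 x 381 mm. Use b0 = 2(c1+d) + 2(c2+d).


b0 = 2*(371 + 213) + 2*(381 + 213) = 2356 mm
Vc = 0.33 * sqrt(30) * 2356 * 213 / 1000
= 907.05 kN

907.05


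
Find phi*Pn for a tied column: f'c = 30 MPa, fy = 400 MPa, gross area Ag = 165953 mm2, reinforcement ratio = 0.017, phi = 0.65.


Ast = rho * Ag = 0.017 * 165953 = 2821.201 mm2
phi*Pn = 0.65 * 0.80 * (0.85 * 30 * (165953 - 2821.201) + 400 * 2821.201) / 1000
= 2749.94 kN

2749.94


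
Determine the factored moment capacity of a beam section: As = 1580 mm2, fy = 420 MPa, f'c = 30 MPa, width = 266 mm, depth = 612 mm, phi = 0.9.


a = As * fy / (0.85 * f'c * b)
= 1580 * 420 / (0.85 * 30 * 266)
= 97.8328 mm
Mn = As * fy * (d - a/2) / 10^6
= 373.6623 kN-m
phi*Mn = 0.9 * 373.6623 = 336.3 kN-m

336.3


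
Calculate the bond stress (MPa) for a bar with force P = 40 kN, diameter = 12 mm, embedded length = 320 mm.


u = P / (pi * db * ld)
= 40 * 1000 / (pi * 12 * 320)
= 3.316 MPa

3.316


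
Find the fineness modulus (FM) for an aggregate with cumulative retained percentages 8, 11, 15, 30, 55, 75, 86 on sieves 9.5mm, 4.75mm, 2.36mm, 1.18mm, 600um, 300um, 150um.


FM = sum(cumulative % retained) / 100
= 280 / 100
= 2.8

2.8


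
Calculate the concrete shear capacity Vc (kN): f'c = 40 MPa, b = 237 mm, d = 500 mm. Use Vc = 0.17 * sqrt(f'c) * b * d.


Vc = 0.17 * sqrt(40) * 237 * 500 / 1000
= 127.41 kN

127.41


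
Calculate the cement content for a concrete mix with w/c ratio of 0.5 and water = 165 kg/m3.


Cement = water / (w/c)
= 165 / 0.5
= 330.0 kg/m3

330.0


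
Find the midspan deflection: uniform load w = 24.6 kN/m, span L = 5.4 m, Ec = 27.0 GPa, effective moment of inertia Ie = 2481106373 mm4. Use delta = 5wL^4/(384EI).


Convert: L = 5.4 m = 5400 mm, Ec = 27.0 GPa = 27000 MPa
delta = 5 * 24.6 * 5400^4 / (384 * 27000 * 2481106373)
= 4.07 mm

4.07


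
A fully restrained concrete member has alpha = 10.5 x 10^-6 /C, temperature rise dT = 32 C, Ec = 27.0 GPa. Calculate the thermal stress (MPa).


sigma = alpha * dT * Ec
= 10.5e-6 * 32 * 27.0 * 1000
= 9.072 MPa

9.072


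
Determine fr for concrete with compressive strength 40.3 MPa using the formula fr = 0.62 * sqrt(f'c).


fr = 0.62 * sqrt(40.3)
= 3.936 MPa

3.936


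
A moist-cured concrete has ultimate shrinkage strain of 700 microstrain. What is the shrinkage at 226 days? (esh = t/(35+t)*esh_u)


esh(226) = 226 / (35 + 226) * 700
= 226 / 261 * 700
= 606.1 microstrain

606.1


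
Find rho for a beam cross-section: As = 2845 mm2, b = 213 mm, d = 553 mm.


rho = As / (b * d)
= 2845 / (213 * 553)
= 0.0242

0.0242


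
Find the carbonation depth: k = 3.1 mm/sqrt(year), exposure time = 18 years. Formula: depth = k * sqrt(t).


depth = k * sqrt(t)
= 3.1 * sqrt(18)
= 13.15 mm

13.15


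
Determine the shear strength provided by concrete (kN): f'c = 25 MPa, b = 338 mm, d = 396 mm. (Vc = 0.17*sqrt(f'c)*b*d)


Vc = 0.17 * sqrt(25) * 338 * 396 / 1000
= 113.77 kN

113.77


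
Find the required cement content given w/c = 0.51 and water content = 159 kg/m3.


Cement = water / (w/c)
= 159 / 0.51
= 311.8 kg/m3

311.8


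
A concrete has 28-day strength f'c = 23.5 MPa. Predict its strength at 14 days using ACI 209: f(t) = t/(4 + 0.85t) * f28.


f(14) = 14 / (4 + 0.85 * 14) * 23.5
= 14 / 15.9 * 23.5
= 20.69 MPa

20.69


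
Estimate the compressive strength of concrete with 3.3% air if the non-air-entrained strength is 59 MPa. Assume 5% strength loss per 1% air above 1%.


Strength loss = (3.3 - 1) * 5 = 11.5%
f'c = 59 * (1 - 11.5/100)
= 52.22 MPa

52.22


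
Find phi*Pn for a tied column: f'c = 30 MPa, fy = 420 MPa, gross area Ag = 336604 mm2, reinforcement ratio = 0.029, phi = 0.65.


Ast = rho * Ag = 0.029 * 336604 = 9761.516 mm2
phi*Pn = 0.65 * 0.80 * (0.85 * 30 * (336604 - 9761.516) + 420 * 9761.516) / 1000
= 6465.85 kN

6465.85


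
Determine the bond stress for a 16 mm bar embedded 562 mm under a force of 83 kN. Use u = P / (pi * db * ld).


u = P / (pi * db * ld)
= 83 * 1000 / (pi * 16 * 562)
= 2.938 MPa

2.938


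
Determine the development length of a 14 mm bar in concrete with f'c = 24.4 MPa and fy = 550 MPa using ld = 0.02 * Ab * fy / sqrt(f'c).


Ab = pi * 14^2 / 4 = 153.938 mm2
ld = 0.02 * 153.938 * 550 / sqrt(24.4)
= 342.8 mm

342.8


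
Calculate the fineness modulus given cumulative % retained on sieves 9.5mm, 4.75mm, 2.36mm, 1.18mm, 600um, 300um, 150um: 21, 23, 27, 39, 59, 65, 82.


FM = sum(cumulative % retained) / 100
= 316 / 100
= 3.16

3.16


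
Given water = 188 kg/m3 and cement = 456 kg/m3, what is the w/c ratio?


w/c = water / cement
w/c = 188 / 456 = 0.412

0.412


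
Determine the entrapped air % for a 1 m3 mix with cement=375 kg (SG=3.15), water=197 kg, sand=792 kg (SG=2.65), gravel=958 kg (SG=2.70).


Vol cement = 375 / (3.15 * 1000) = 0.119048 m3
Vol water = 197 / 1000 = 0.197 m3
Vol sand = 792 / (2.65 * 1000) = 0.298868 m3
Vol gravel = 958 / (2.70 * 1000) = 0.354815 m3
Total solid + water volume = 0.96973 m3
Air = (1 - 0.96973) * 100 = 3.03%

3.03


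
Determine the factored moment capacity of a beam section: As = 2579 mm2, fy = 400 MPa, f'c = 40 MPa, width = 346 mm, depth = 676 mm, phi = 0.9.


a = As * fy / (0.85 * f'c * b)
= 2579 * 400 / (0.85 * 40 * 346)
= 87.6913 mm
Mn = As * fy * (d - a/2) / 10^6
= 652.1304 kN-m
phi*Mn = 0.9 * 652.1304 = 586.92 kN-m

586.92


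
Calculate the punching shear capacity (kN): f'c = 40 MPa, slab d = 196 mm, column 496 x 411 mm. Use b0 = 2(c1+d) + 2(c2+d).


b0 = 2*(496 + 196) + 2*(411 + 196) = 2598 mm
Vc = 0.33 * sqrt(40) * 2598 * 196 / 1000
= 1062.77 kN

1062.77


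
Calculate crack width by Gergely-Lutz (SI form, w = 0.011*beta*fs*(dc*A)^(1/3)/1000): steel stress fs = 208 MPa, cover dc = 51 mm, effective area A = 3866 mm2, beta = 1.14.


w = 0.011 * beta * fs * (dc * A)^(1/3) / 1000
= 0.011 * 1.14 * 208 * (51 * 3866)^(1/3) / 1000
= 0.152 mm

0.152


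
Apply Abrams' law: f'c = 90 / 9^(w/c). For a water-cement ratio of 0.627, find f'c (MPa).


f'c = 90 / 9^0.627
= 90 / 3.966
= 22.7 MPa

22.7


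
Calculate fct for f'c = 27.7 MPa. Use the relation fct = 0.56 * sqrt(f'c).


fct = 0.56 * sqrt(27.7)
= 0.56 * 5.263
= 2.947 MPa

2.947


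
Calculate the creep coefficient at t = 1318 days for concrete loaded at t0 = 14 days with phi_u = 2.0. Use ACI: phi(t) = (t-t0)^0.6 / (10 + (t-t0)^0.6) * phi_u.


dt = 1318 - 14 = 1304
phi = 1304^0.6 / (10 + 1304^0.6) * 2.0
= 1.762

1.762


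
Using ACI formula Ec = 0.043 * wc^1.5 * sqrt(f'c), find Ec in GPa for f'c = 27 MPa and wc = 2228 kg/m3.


Ec = 0.043 * 2228^1.5 * sqrt(27) / 1000
= 23.5 GPa

23.5


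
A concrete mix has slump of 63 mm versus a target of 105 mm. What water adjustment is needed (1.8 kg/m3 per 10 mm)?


Difference = 105 - 63 = 42 mm
Water adjustment = 42 * 1.8 / 10 = 7.6 kg/m3

7.6


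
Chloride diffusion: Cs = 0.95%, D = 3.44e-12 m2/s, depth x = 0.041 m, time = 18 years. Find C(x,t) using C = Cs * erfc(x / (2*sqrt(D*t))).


t_seconds = 18 * 365.25 * 24 * 3600 = 568036800.0 s
arg = 0.041 / (2 * sqrt(3.44e-12 * 568036800.0))
= 0.4638
erfc(0.4638) = 0.5119
C = 0.95 * 0.5119 = 0.4863%

0.4863


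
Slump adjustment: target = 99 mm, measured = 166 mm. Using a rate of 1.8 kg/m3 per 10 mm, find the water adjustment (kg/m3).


Difference = 99 - 166 = -67 mm
Water adjustment = -67 * 1.8 / 10 = -12.1 kg/m3

-12.1


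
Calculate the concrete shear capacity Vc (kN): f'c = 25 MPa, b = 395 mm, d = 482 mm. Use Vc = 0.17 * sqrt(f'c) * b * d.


Vc = 0.17 * sqrt(25) * 395 * 482 / 1000
= 161.83 kN

161.83


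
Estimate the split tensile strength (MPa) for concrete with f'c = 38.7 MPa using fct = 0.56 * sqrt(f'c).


fct = 0.56 * sqrt(38.7)
= 0.56 * 6.221
= 3.484 MPa

3.484


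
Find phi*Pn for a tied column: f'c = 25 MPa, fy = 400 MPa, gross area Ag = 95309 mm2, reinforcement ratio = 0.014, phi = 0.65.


Ast = rho * Ag = 0.014 * 95309 = 1334.326 mm2
phi*Pn = 0.65 * 0.80 * (0.85 * 25 * (95309 - 1334.326) + 400 * 1334.326) / 1000
= 1315.96 kN

1315.96


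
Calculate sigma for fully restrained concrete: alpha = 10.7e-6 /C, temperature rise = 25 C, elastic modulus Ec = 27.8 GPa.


sigma = alpha * dT * Ec
= 10.7e-6 * 25 * 27.8 * 1000
= 7.437 MPa

7.437


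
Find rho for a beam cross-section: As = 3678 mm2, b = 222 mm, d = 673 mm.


rho = As / (b * d)
= 3678 / (222 * 673)
= 0.0246

0.0246


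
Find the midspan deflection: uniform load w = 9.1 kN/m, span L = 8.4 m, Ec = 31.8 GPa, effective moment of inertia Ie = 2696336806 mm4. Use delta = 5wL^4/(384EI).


Convert: L = 8.4 m = 8400 mm, Ec = 31.8 GPa = 31800 MPa
delta = 5 * 9.1 * 8400^4 / (384 * 31800 * 2696336806)
= 6.88 mm

6.88


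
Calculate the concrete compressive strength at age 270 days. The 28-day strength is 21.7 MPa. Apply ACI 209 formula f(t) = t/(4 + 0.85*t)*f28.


f(270) = 270 / (4 + 0.85 * 270) * 21.7
= 270 / 233.5 * 21.7
= 25.09 MPa

25.09


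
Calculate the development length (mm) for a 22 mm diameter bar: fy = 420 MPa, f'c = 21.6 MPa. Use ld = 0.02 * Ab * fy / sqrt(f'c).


Ab = pi * 22^2 / 4 = 380.133 mm2
ld = 0.02 * 380.133 * 420 / sqrt(21.6)
= 687.0 mm

687.0


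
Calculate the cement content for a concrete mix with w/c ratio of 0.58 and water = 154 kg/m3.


Cement = water / (w/c)
= 154 / 0.58
= 265.5 kg/m3

265.5


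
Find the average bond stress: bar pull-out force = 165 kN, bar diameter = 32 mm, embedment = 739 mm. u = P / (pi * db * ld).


u = P / (pi * db * ld)
= 165 * 1000 / (pi * 32 * 739)
= 2.221 MPa

2.221


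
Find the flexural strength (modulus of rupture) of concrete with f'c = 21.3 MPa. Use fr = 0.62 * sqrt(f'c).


fr = 0.62 * sqrt(21.3)
= 2.861 MPa

2.861


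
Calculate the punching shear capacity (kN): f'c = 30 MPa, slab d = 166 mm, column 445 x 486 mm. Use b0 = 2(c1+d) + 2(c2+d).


b0 = 2*(445 + 166) + 2*(486 + 166) = 2526 mm
Vc = 0.33 * sqrt(30) * 2526 * 166 / 1000
= 757.91 kN

757.91


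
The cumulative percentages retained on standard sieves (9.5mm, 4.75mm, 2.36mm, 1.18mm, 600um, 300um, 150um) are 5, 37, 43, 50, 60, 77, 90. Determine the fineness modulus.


FM = sum(cumulative % retained) / 100
= 362 / 100
= 3.62

3.62


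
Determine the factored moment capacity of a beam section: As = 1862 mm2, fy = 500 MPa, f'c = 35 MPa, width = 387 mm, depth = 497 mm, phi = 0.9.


a = As * fy / (0.85 * f'c * b)
= 1862 * 500 / (0.85 * 35 * 387)
= 80.8634 mm
Mn = As * fy * (d - a/2) / 10^6
= 425.0651 kN-m
phi*Mn = 0.9 * 425.0651 = 382.56 kN-m

382.56


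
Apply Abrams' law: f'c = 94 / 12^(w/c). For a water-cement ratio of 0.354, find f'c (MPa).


f'c = 94 / 12^0.354
= 94 / 2.41
= 39.0 MPa

39.0


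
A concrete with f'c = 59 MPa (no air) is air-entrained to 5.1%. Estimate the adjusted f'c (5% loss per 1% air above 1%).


Strength loss = (5.1 - 1) * 5 = 20.5%
f'c = 59 * (1 - 20.5/100)
= 46.91 MPa

46.91


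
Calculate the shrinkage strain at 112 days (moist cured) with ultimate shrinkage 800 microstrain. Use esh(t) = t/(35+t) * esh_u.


esh(112) = 112 / (35 + 112) * 800
= 112 / 147 * 800
= 609.5 microstrain

609.5


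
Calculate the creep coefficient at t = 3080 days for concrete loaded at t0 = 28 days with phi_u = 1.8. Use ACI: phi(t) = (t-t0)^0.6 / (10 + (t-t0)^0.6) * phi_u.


dt = 3080 - 28 = 3052
phi = 3052^0.6 / (10 + 3052^0.6) * 1.8
= 1.665

1.665


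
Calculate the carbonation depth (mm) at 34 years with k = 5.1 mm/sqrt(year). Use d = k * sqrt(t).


depth = k * sqrt(t)
= 5.1 * sqrt(34)
= 29.74 mm

29.74


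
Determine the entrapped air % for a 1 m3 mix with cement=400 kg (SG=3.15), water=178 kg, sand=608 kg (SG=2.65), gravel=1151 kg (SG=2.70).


Vol cement = 400 / (3.15 * 1000) = 0.126984 m3
Vol water = 178 / 1000 = 0.178 m3
Vol sand = 608 / (2.65 * 1000) = 0.229434 m3
Vol gravel = 1151 / (2.70 * 1000) = 0.426296 m3
Total solid + water volume = 0.960714 m3
Air = (1 - 0.960714) * 100 = 3.93%

3.93


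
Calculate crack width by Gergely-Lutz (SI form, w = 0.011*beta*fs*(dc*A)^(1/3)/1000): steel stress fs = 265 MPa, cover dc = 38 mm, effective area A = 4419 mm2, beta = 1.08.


w = 0.011 * beta * fs * (dc * A)^(1/3) / 1000
= 0.011 * 1.08 * 265 * (38 * 4419)^(1/3) / 1000
= 0.174 mm

0.174


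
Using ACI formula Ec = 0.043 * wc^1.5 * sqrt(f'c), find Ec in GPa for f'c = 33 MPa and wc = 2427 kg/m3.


Ec = 0.043 * 2427^1.5 * sqrt(33) / 1000
= 29.53 GPa

29.53


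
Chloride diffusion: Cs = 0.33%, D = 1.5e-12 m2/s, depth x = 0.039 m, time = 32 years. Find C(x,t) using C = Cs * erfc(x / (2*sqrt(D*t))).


t_seconds = 32 * 365.25 * 24 * 3600 = 1009843200.0 s
arg = 0.039 / (2 * sqrt(1.5e-12 * 1009843200.0))
= 0.501
erfc(0.501) = 0.4786
C = 0.33 * 0.4786 = 0.1579%

0.1579


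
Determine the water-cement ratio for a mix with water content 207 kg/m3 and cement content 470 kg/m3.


w/c = water / cement
w/c = 207 / 470 = 0.44

0.44


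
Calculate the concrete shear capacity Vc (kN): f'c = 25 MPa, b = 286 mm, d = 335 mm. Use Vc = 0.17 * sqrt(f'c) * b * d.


Vc = 0.17 * sqrt(25) * 286 * 335 / 1000
= 81.44 kN

81.44


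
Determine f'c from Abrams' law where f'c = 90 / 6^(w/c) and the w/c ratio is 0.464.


f'c = 90 / 6^0.464
= 90 / 2.296
= 39.19 MPa

39.19


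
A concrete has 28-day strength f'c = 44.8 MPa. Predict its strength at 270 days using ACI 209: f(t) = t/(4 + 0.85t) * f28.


f(270) = 270 / (4 + 0.85 * 270) * 44.8
= 270 / 233.5 * 44.8
= 51.8 MPa

51.8


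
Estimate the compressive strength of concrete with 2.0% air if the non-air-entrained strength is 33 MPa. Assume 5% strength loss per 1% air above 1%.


Strength loss = (2.0 - 1) * 5 = 5.0%
f'c = 33 * (1 - 5.0/100)
= 31.35 MPa

31.35


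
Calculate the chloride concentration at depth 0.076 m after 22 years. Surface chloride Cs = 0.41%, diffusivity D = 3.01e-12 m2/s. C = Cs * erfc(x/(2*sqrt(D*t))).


t_seconds = 22 * 365.25 * 24 * 3600 = 694267200.0 s
arg = 0.076 / (2 * sqrt(3.01e-12 * 694267200.0))
= 0.8313
erfc(0.8313) = 0.2398
C = 0.41 * 0.2398 = 0.0983%

0.0983


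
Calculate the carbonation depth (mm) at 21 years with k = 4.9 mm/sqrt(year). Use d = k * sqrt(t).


depth = k * sqrt(t)
= 4.9 * sqrt(21)
= 22.45 mm

22.45


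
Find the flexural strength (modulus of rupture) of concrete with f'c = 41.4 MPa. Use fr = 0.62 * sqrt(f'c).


fr = 0.62 * sqrt(41.4)
= 3.989 MPa

3.989


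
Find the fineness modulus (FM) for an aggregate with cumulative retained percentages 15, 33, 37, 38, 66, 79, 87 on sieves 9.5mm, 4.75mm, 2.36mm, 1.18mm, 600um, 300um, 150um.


FM = sum(cumulative % retained) / 100
= 355 / 100
= 3.55

3.55


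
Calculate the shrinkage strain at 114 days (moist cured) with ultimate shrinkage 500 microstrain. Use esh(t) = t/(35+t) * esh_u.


esh(114) = 114 / (35 + 114) * 500
= 114 / 149 * 500
= 382.6 microstrain

382.6


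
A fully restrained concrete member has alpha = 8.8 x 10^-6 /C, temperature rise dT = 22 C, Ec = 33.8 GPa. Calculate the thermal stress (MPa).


sigma = alpha * dT * Ec
= 8.8e-6 * 22 * 33.8 * 1000
= 6.544 MPa

6.544


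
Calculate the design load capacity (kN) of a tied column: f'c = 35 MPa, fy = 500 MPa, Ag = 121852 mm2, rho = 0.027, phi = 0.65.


Ast = rho * Ag = 0.027 * 121852 = 3290.004 mm2
phi*Pn = 0.65 * 0.80 * (0.85 * 35 * (121852 - 3290.004) + 500 * 3290.004) / 1000
= 2689.56 kN

2689.56


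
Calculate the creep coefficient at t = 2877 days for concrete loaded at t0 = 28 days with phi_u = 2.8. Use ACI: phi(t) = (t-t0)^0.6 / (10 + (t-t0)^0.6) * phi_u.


dt = 2877 - 28 = 2849
phi = 2849^0.6 / (10 + 2849^0.6) * 2.8
= 2.582

2.582


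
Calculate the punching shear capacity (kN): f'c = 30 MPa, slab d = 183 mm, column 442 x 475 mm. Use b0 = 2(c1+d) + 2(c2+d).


b0 = 2*(442 + 183) + 2*(475 + 183) = 2566 mm
Vc = 0.33 * sqrt(30) * 2566 * 183 / 1000
= 848.75 kN

848.75


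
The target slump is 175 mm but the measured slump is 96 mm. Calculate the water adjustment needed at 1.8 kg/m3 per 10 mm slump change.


Difference = 175 - 96 = 79 mm
Water adjustment = 79 * 1.8 / 10 = 14.2 kg/m3

14.2


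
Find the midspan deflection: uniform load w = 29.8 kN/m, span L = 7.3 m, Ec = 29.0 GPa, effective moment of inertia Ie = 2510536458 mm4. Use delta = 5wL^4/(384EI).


Convert: L = 7.3 m = 7300 mm, Ec = 29.0 GPa = 29000 MPa
delta = 5 * 29.8 * 7300^4 / (384 * 29000 * 2510536458)
= 15.13 mm

15.13


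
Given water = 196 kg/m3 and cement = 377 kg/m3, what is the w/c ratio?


w/c = water / cement
w/c = 196 / 377 = 0.52

0.52


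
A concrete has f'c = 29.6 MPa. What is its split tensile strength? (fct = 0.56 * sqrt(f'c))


fct = 0.56 * sqrt(29.6)
= 0.56 * 5.441
= 3.047 MPa

3.047


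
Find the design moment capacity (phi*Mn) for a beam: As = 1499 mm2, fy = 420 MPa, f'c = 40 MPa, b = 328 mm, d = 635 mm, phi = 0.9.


a = As * fy / (0.85 * f'c * b)
= 1499 * 420 / (0.85 * 40 * 328)
= 56.4544 mm
Mn = As * fy * (d - a/2) / 10^6
= 382.012 kN-m
phi*Mn = 0.9 * 382.012 = 343.81 kN-m

343.81


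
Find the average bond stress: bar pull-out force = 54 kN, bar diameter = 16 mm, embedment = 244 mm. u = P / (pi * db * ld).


u = P / (pi * db * ld)
= 54 * 1000 / (pi * 16 * 244)
= 4.403 MPa

4.403


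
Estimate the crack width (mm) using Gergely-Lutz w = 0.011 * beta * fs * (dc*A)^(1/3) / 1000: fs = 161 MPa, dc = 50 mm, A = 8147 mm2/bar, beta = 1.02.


w = 0.011 * beta * fs * (dc * A)^(1/3) / 1000
= 0.011 * 1.02 * 161 * (50 * 8147)^(1/3) / 1000
= 0.134 mm

0.134


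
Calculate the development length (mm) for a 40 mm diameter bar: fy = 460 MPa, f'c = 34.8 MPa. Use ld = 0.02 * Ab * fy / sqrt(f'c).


Ab = pi * 40^2 / 4 = 1256.637 mm2
ld = 0.02 * 1256.637 * 460 / sqrt(34.8)
= 1959.8 mm

1959.8


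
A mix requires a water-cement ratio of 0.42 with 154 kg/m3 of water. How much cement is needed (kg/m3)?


Cement = water / (w/c)
= 154 / 0.42
= 366.7 kg/m3

366.7


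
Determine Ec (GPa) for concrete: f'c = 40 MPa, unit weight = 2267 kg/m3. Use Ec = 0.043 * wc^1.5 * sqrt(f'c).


Ec = 0.043 * 2267^1.5 * sqrt(40) / 1000
= 29.35 GPa

29.35


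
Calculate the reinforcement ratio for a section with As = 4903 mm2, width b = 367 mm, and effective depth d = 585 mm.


rho = As / (b * d)
= 4903 / (367 * 585)
= 0.0228

0.0228


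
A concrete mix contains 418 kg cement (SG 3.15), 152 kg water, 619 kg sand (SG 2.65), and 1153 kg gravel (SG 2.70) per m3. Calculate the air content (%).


Vol cement = 418 / (3.15 * 1000) = 0.132698 m3
Vol water = 152 / 1000 = 0.152 m3
Vol sand = 619 / (2.65 * 1000) = 0.233585 m3
Vol gravel = 1153 / (2.70 * 1000) = 0.427037 m3
Total solid + water volume = 0.94532 m3
Air = (1 - 0.94532) * 100 = 5.47%

5.47


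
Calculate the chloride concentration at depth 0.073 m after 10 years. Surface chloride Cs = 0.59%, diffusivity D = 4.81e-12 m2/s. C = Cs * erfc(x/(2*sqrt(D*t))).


t_seconds = 10 * 365.25 * 24 * 3600 = 315576000.0 s
arg = 0.073 / (2 * sqrt(4.81e-12 * 315576000.0))
= 0.9368
erfc(0.9368) = 0.1852
C = 0.59 * 0.1852 = 0.1093%

0.1093


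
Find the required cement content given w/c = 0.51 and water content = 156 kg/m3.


Cement = water / (w/c)
= 156 / 0.51
= 305.9 kg/m3

305.9


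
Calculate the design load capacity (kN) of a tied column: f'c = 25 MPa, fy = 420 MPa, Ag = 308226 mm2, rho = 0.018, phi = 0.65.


Ast = rho * Ag = 0.018 * 308226 = 5548.068 mm2
phi*Pn = 0.65 * 0.80 * (0.85 * 25 * (308226 - 5548.068) + 420 * 5548.068) / 1000
= 4556.29 kN

4556.29


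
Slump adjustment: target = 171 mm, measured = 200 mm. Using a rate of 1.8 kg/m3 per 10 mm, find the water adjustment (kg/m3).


Difference = 171 - 200 = -29 mm
Water adjustment = -29 * 1.8 / 10 = -5.2 kg/m3

-5.2


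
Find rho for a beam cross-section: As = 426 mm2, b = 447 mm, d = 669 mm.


rho = As / (b * d)
= 426 / (447 * 669)
= 0.0014

0.0014


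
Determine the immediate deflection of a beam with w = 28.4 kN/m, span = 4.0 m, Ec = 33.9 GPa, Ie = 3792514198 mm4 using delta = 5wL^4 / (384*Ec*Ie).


Convert: L = 4.0 m = 4000 mm, Ec = 33.9 GPa = 33900 MPa
delta = 5 * 28.4 * 4000^4 / (384 * 33900 * 3792514198)
= 0.74 mm

0.74


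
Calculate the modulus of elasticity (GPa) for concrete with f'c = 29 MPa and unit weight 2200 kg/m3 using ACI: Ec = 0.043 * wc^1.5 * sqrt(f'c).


Ec = 0.043 * 2200^1.5 * sqrt(29) / 1000
= 23.89 GPa

23.89


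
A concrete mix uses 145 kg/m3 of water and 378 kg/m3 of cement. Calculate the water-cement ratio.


w/c = water / cement
w/c = 145 / 378 = 0.384

0.384


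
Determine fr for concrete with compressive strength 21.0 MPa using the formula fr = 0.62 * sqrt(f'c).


fr = 0.62 * sqrt(21.0)
= 2.841 MPa

2.841


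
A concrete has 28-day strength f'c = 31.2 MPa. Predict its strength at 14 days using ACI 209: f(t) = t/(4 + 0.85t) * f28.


f(14) = 14 / (4 + 0.85 * 14) * 31.2
= 14 / 15.9 * 31.2
= 27.47 MPa

27.47


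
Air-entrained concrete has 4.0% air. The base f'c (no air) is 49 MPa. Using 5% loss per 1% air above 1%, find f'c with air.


Strength loss = (4.0 - 1) * 5 = 15.0%
f'c = 49 * (1 - 15.0/100)
= 41.65 MPa

41.65


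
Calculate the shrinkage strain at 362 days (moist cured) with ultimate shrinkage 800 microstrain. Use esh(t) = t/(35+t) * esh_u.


esh(362) = 362 / (35 + 362) * 800
= 362 / 397 * 800
= 729.5 microstrain

729.5


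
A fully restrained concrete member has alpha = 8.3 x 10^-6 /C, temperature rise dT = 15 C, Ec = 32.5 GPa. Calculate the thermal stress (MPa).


sigma = alpha * dT * Ec
= 8.3e-6 * 15 * 32.5 * 1000
= 4.046 MPa

4.046


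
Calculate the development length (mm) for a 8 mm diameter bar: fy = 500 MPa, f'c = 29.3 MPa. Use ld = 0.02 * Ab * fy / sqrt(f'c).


Ab = pi * 8^2 / 4 = 50.265 mm2
ld = 0.02 * 50.265 * 500 / sqrt(29.3)
= 92.9 mm

92.9


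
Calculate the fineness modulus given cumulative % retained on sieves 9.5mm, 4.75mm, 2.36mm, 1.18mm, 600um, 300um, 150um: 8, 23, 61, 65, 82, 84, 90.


FM = sum(cumulative % retained) / 100
= 413 / 100
= 4.13

4.13


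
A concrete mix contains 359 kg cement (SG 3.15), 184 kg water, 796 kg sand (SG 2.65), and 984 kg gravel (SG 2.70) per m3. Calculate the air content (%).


Vol cement = 359 / (3.15 * 1000) = 0.113968 m3
Vol water = 184 / 1000 = 0.184 m3
Vol sand = 796 / (2.65 * 1000) = 0.300377 m3
Vol gravel = 984 / (2.70 * 1000) = 0.364444 m3
Total solid + water volume = 0.96279 m3
Air = (1 - 0.96279) * 100 = 3.72%

3.72


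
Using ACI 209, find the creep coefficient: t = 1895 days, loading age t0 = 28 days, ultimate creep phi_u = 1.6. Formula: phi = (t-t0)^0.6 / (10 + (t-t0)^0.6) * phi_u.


dt = 1895 - 28 = 1867
phi = 1867^0.6 / (10 + 1867^0.6) * 1.6
= 1.443

1.443


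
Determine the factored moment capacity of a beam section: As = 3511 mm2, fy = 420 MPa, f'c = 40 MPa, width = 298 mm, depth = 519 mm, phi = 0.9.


a = As * fy / (0.85 * f'c * b)
= 3511 * 420 / (0.85 * 40 * 298)
= 145.5409 mm
Mn = As * fy * (d - a/2) / 10^6
= 658.019 kN-m
phi*Mn = 0.9 * 658.019 = 592.22 kN-m

592.22


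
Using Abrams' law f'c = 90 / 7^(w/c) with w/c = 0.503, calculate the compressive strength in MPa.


f'c = 90 / 7^0.503
= 90 / 2.661
= 33.82 MPa

33.82


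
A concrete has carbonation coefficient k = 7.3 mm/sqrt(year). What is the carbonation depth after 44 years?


depth = k * sqrt(t)
= 7.3 * sqrt(44)
= 48.42 mm

48.42


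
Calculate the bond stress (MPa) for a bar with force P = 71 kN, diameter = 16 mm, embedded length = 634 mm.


u = P / (pi * db * ld)
= 71 * 1000 / (pi * 16 * 634)
= 2.228 MPa

2.228


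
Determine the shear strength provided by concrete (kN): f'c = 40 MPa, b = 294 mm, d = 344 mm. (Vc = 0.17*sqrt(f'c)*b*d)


Vc = 0.17 * sqrt(40) * 294 * 344 / 1000
= 108.74 kN

108.74
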